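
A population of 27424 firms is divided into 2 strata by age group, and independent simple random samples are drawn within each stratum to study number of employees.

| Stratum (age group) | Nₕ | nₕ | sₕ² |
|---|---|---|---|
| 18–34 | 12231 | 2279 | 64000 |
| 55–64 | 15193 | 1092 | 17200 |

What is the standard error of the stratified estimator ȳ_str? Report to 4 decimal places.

Var(ȳ_str) = Σₕ Wₕ²(1 − fₕ)sₕ²/nₕ with Wₕ = Nₕ/N, N = 27424.
18–34: Wₕ = 0.44599621; term = 0.44599621²·(1 − 0.18632982)·64000/2279 = 4.5451308.
55–64: Wₕ = 0.55400379; term = 0.55400379²·(1 − 0.07187521)·17200/1092 = 4.4868098.
Sum = 9.0319406.
SE = √(9.0319406) = 3.0053.

3.0053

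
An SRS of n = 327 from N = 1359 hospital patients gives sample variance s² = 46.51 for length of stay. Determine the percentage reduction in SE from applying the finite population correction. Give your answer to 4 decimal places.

f = n/N = 327/1359 = 0.24061810.
SE_no-fpc = √(s²/n) = 0.37713713; SE_fpc = √((1−f)s²/n) = 0.3286468.
Ratio = √(1−f) = 0.87142521. Reduction = 100·(1 − 0.87142521) = 12.8575%.

12.8575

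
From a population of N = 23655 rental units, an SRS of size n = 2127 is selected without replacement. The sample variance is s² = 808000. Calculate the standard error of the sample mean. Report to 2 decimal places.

18.59

Under SRS without replacement, Var(ȳ) = (1 − f)·s²/n with f = n/N = 2127/23655 = 0.08991756.
Var(ȳ) = (1 − 0.08991756)·808000/2127 = 0.91008244·379.87776 = 345.72008.
SE(ȳ) = √(345.72008) = 18.59.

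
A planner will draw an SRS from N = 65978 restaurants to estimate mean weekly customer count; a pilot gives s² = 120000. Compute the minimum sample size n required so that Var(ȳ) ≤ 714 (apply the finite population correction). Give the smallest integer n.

Without fpc, n₀ = s²/D = 120000/714 = 168.0672.
With fpc, (1 − n/N)·s²/n ≤ D requires n ≥ n₀/(1 + n₀/N) = 168.0672/(1 + 168.0672/65978) = 167.6402.
Rounding up, n = 168.

168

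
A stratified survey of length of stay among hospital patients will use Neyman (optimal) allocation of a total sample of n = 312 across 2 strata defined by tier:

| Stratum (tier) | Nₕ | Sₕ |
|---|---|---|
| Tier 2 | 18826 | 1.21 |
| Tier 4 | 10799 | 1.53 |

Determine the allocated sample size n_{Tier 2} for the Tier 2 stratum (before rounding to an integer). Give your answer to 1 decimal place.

Neyman allocation: nₕ = n·NₕSₕ / Σⱼ NⱼSⱼ.
Σ NⱼSⱼ = 18826·1.21 + 10799·1.53 = 39301.93.
n_{Tier 2} = 312·18826·1.21 / 39301.93 = 180.8.

180.8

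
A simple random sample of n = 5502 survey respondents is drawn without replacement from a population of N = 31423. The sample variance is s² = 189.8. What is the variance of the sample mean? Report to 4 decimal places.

Under SRS without replacement, Var(ȳ) = (1 − f)·s²/n with f = n/N = 5502/31423 = 0.17509468.
Var(ȳ) = (1 − 0.17509468)·189.8/5502 = 0.82490532·0.034496547 = 0.028456385.

0.0285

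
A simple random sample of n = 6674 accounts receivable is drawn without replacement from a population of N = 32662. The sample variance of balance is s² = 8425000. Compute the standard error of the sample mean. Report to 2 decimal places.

Under SRS without replacement, Var(ȳ) = (1 − f)·s²/n with f = n/N = 6674/32662 = 0.20433531.
Var(ȳ) = (1 − 0.20433531)·8425000/6674 = 0.79566469·1262.3614 = 1004.4164.
SE(ȳ) = √(1004.4164) = 31.69.

31.69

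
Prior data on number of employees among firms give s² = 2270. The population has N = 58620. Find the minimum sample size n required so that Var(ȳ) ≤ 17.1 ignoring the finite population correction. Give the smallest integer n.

Without fpc, n₀ = s²/D = 2270/17.1 = 132.7485.
Rounding up, n = 133.

133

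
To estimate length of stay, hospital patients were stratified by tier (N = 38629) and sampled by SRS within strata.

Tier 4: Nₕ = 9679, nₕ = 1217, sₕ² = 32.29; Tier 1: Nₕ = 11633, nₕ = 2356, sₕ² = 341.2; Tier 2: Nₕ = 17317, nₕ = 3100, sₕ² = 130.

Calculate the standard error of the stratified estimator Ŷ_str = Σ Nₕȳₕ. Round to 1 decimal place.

5303.4

Var(Ŷ_str) = Σₕ Nₕ²(1 − fₕ)sₕ²/nₕ.
Tier 4: 9679²·(1 − 1217/9679)·32.29/1217 = 2.1731063 × 10^6.
Tier 1: 11633²·(1 − 2356/11633)·341.2/2356 = 1.5629066 × 10^7.
Tier 2: 17317²·(1 − 3100/17317)·130/3100 = 1.032434 × 10^7.
Sum = 2.8126512 × 10^7.
SE = √(2.8126512 × 10^7) = 5303.4.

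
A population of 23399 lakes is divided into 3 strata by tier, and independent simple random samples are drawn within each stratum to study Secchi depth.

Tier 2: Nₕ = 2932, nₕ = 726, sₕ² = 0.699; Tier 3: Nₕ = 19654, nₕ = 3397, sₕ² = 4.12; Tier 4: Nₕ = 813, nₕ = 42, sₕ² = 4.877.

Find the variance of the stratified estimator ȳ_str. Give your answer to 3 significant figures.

Var(ȳ_str) = Σₕ Wₕ²(1 − fₕ)sₕ²/nₕ with Wₕ = Nₕ/N, N = 23399.
Tier 2: Wₕ = 0.12530450; term = 0.12530450²·(1 − 0.24761255)·0.699/726 = 1.1374058 × 10^-5.
Tier 3: Wₕ = 0.83995043; term = 0.83995043²·(1 − 0.17284013)·4.12/3397 = 7.0778024 × 10^-4.
Tier 4: Wₕ = 0.03474507; term = 0.03474507²·(1 − 0.05166052)·4.877/42 = 1.3293942 × 10^-4.
Sum = 8.5209372 × 10^-4.

8.52 × 10^-4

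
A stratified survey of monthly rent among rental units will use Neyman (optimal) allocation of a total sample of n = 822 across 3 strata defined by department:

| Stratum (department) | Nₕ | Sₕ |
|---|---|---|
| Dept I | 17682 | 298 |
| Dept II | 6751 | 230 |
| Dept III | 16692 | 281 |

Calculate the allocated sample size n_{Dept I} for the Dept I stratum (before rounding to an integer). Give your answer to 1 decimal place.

Neyman allocation: nₕ = n·NₕSₕ / Σⱼ NⱼSⱼ.
Σ NⱼSⱼ = 17682·298 + 6751·230 + 16692·281 = 1.1512418 × 10^7.
n_{Dept I} = 822·17682·298 / (1.1512418 × 10^7) = 376.2.

376.2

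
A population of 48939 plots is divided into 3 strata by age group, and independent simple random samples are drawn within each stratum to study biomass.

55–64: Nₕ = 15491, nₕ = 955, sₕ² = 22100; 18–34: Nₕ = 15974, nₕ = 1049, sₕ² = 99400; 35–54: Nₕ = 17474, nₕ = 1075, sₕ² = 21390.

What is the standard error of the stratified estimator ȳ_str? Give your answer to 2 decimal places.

3.74

Var(ȳ_str) = Σₕ Wₕ²(1 − fₕ)sₕ²/nₕ with Wₕ = Nₕ/N, N = 48939.
55–64: Wₕ = 0.31653691; term = 0.31653691²·(1 − 0.06164870)·22100/955 = 2.1757204.
18–34: Wₕ = 0.32640634; term = 0.32640634²·(1 − 0.06566921)·99400/1049 = 9.4325417.
35–54: Wₕ = 0.35705674; term = 0.35705674²·(1 − 0.06151997)·21390/1075 = 2.3806845.
Sum = 13.988947.
SE = √(13.988947) = 3.74.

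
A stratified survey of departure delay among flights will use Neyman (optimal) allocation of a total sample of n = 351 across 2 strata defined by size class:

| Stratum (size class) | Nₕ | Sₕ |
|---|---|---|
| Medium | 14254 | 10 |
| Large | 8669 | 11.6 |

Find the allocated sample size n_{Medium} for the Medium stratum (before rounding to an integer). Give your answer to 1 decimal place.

205.8

Neyman allocation: nₕ = n·NₕSₕ / Σⱼ NⱼSⱼ.
Σ NⱼSⱼ = 14254·10 + 8669·11.6 = 243100.4.
n_{Medium} = 351·14254·10 / 243100.4 = 205.8.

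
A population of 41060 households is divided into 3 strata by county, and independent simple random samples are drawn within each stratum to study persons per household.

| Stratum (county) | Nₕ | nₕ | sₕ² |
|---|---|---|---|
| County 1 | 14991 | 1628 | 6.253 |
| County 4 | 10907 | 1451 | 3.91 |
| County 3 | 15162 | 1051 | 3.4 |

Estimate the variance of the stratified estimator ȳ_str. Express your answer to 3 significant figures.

Var(ȳ_str) = Σₕ Wₕ²(1 − fₕ)sₕ²/nₕ with Wₕ = Nₕ/N, N = 41060.
County 1: Wₕ = 0.36509985; term = 0.36509985²·(1 − 0.10859849)·6.253/1628 = 4.5638432 × 10^-4.
County 4: Wₕ = 0.26563566; term = 0.26563566²·(1 − 0.13303383)·3.91/1451 = 1.6484821 × 10^-4.
County 3: Wₕ = 0.36926449; term = 0.36926449²·(1 − 0.06931803)·3.4/1051 = 4.1053727 × 10^-4.
Sum = 0.0010317698.

0.00103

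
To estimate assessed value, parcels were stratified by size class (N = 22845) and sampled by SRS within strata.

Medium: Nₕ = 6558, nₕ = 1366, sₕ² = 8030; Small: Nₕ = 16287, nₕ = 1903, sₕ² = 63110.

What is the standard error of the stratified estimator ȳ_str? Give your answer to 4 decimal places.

3.9077

Var(ȳ_str) = Σₕ Wₕ²(1 − fₕ)sₕ²/nₕ with Wₕ = Nₕ/N, N = 22845.
Medium: Wₕ = 0.28706500; term = 0.28706500²·(1 − 0.20829521)·8030/1366 = 0.38352053.
Small: Wₕ = 0.71293500; term = 0.71293500²·(1 − 0.11684165)·63110/1903 = 14.886679.
Sum = 15.2702.
SE = √(15.2702) = 3.9077.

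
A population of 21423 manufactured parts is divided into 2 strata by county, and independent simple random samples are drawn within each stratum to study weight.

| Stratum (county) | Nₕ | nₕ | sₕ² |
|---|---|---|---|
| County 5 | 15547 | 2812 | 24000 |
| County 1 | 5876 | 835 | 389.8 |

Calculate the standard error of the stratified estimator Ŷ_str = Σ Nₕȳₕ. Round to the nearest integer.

41275

Var(Ŷ_str) = Σₕ Nₕ²(1 − fₕ)sₕ²/nₕ.
County 5: 15547²·(1 − 2812/15547)·24000/2812 = 1.689824 × 10^9.
County 1: 5876²·(1 − 835/5876)·389.8/835 = 1.3827824 × 10^7.
Sum = 1.7036518 × 10^9.
SE = √(1.7036518 × 10^9) = 41275.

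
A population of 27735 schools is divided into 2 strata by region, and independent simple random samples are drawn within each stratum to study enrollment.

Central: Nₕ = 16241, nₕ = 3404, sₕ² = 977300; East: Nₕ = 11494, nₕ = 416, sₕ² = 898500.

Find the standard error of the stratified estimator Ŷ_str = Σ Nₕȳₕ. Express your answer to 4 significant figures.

Var(Ŷ_str) = Σₕ Nₕ²(1 − fₕ)sₕ²/nₕ.
Central: 16241²·(1 − 3404/16241)·977300/3404 = 5.985696 × 10^10.
East: 11494²·(1 − 416/11494)·898500/416 = 2.7501558 × 10^11.
Sum = 3.3487254 × 10^11.
SE = √(3.3487254 × 10^11) = 578700.

578700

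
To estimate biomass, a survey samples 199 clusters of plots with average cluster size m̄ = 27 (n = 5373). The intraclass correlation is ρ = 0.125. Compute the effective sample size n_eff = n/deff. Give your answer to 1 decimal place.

1264.2

deff = 1 + (27 − 1)·0.125 = 1 + 3.25 = 4.25.
n_eff = 5373 / 4.25 = 1264.2.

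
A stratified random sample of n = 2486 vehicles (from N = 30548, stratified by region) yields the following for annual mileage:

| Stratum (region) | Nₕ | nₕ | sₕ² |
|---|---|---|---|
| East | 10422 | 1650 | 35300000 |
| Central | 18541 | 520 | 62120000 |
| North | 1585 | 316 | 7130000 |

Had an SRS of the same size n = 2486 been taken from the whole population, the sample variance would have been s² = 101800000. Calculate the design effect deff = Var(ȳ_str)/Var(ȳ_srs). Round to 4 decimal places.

Var(ȳ_str) = Σ Wₕ²(1−fₕ)sₕ²/nₕ with Wₕ = Nₕ/30548:
  East: (10422/30548)²·(1−1650/10422)·35300000/1650 = 2095.9209
  Central: (18541/30548)²·(1−520/18541)·62120000/520 = 42773.479
  North: (1585/30548)²·(1−316/1585)·7130000/316 = 48.632632
  → Var(ȳ_str) = 44918.033.
Var(ȳ_srs) = (1 − 2486/30548)·101800000/2486 = 37616.856.
deff = 44918.033 / 37616.856 = 1.1941.

1.1941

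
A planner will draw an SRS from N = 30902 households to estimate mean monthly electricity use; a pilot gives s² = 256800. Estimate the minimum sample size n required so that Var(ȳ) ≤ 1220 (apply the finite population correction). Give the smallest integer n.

210

Without fpc, n₀ = s²/D = 256800/1220 = 210.4918.
With fpc, (1 − n/N)·s²/n ≤ D requires n ≥ n₀/(1 + n₀/N) = 210.4918/(1 + 210.4918/30902) = 209.0677.
Rounding up, n = 210.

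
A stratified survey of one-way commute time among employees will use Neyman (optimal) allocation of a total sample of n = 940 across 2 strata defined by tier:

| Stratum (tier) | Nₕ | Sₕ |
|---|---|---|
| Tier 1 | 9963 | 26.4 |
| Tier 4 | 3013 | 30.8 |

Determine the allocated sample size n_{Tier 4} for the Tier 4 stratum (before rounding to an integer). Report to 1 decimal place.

245.2

Neyman allocation: nₕ = n·NₕSₕ / Σⱼ NⱼSⱼ.
Σ NⱼSⱼ = 9963·26.4 + 3013·30.8 = 355823.6.
n_{Tier 4} = 940·3013·30.8 / 355823.6 = 245.2.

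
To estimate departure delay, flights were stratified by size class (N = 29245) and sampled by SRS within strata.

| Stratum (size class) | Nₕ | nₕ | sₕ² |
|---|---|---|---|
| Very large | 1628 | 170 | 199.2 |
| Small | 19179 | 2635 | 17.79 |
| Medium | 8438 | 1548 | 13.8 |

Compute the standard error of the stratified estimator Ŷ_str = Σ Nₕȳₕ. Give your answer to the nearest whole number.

2333

Var(Ŷ_str) = Σₕ Nₕ²(1 − fₕ)sₕ²/nₕ.
Very large: 1628²·(1 − 170/1628)·199.2/170 = 2.7813288 × 10^6.
Small: 19179²·(1 − 2635/19179)·17.79/2635 = 2.1422088 × 10^6.
Medium: 8438²·(1 − 1548/8438)·13.8/1548 = 518282.89.
Sum = 5.4418205 × 10^6.
SE = √(5.4418205 × 10^6) = 2333.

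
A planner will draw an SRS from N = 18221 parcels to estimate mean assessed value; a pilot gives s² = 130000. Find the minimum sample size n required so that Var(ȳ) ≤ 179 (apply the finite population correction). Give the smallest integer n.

699

Without fpc, n₀ = s²/D = 130000/179 = 726.2570.
With fpc, (1 − n/N)·s²/n ≤ D requires n ≥ n₀/(1 + n₀/N) = 726.2570/(1 + 726.2570/18221) = 698.4192.
Rounding up, n = 699.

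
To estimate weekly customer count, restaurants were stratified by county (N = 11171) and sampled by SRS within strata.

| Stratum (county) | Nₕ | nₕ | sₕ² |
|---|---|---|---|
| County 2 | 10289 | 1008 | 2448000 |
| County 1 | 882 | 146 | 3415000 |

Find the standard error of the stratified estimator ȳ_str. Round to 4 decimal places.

Var(ȳ_str) = Σₕ Wₕ²(1 − fₕ)sₕ²/nₕ with Wₕ = Nₕ/N, N = 11171.
County 2: Wₕ = 0.92104556; term = 0.92104556²·(1 − 0.09796870)·2448000/1008 = 1858.3808.
County 1: Wₕ = 0.07895444; term = 0.07895444²·(1 − 0.16553288)·3415000/146 = 121.67466.
Sum = 1980.0555.
SE = √(1980.0555) = 44.4978.

44.4978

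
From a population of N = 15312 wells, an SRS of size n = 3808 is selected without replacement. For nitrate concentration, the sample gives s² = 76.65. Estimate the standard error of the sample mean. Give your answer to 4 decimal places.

0.1230

Under SRS without replacement, Var(ȳ) = (1 − f)·s²/n with f = n/N = 3808/15312 = 0.24869383.
Var(ȳ) = (1 − 0.24869383)·76.65/3808 = 0.75130617·0.020128676 = 0.015122799.
SE(ȳ) = √(0.015122799) = 0.1230.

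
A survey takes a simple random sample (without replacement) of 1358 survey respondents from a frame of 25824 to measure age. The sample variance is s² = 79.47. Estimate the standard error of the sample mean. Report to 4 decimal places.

Under SRS without replacement, Var(ȳ) = (1 − f)·s²/n with f = n/N = 1358/25824 = 0.05258674.
Var(ȳ) = (1 − 0.05258674)·79.47/1358 = 0.94741326·0.058519882 = 0.055442512.
SE(ȳ) = √(0.055442512) = 0.2355.

0.2355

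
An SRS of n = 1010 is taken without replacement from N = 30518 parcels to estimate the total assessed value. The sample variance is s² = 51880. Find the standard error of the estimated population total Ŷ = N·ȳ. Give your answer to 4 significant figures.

215100

Var(Ŷ) = N²·Var(ȳ) = N²·(1 − n/N)·s²/n.
f = 1010/30518 = 0.03309522; Var(ȳ) = 0.96690478·51880/1010 = 49.666356.
Var(Ŷ) = 30518² · 49.666356 = 4.6256677 × 10^10.
SE(Ŷ) = √(4.6256677 × 10^10) = 215100.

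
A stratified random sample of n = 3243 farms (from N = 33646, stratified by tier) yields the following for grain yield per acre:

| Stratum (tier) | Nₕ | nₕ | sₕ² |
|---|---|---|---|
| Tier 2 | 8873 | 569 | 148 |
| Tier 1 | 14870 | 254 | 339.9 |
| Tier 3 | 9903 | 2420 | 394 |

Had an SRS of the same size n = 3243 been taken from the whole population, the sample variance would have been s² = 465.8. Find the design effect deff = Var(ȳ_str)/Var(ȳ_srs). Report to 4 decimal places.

2.1920

Var(ȳ_str) = Σ Wₕ²(1−fₕ)sₕ²/nₕ with Wₕ = Nₕ/33646:
  Tier 2: (8873/33646)²·(1−569/8873)·148/569 = 0.016929354
  Tier 1: (14870/33646)²·(1−254/14870)·339.9/254 = 0.25691536
  Tier 3: (9903/33646)²·(1−2420/9903)·394/2420 = 0.010657528
  → Var(ȳ_str) = 0.28450224.
Var(ȳ_srs) = (1 − 3243/33646)·465.8/3243 = 0.1297883.
deff = 0.28450224 / 0.1297883 = 2.1920.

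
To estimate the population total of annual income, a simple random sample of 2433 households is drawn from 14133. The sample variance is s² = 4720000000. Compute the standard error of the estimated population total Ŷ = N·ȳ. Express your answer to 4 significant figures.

Var(Ŷ) = N²·Var(ȳ) = N²·(1 − n/N)·s²/n.
f = 2433/14133 = 0.17215029; Var(ȳ) = 0.82784971·4720000000/2433 = 1.6060216 × 10^6.
Var(Ŷ) = 14133² · (1.6060216 × 10^6) = 3.2078947 × 10^14.
SE(Ŷ) = √(3.2078947 × 10^14) = 1.791 × 10^7.

1.791 × 10^7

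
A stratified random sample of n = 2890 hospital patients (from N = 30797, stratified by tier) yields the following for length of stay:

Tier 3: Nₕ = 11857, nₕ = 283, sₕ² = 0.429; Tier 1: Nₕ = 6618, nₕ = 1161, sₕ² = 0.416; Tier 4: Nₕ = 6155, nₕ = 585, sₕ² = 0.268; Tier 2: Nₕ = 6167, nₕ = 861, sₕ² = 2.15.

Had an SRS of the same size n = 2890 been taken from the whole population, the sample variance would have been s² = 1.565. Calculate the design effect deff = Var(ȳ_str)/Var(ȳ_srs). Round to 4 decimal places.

Var(ȳ_str) = Σ Wₕ²(1−fₕ)sₕ²/nₕ with Wₕ = Nₕ/30797:
  Tier 3: (11857/30797)²·(1−283/11857)·0.429/283 = 2.1933722 × 10^-4
  Tier 1: (6618/30797)²·(1−1161/6618)·0.416/1161 = 1.3643475 × 10^-5
  Tier 4: (6155/30797)²·(1−585/6155)·0.268/585 = 1.6559429 × 10^-5
  Tier 2: (6167/30797)²·(1−861/6167)·2.15/861 = 8.6150872 × 10^-5
  → Var(ȳ_str) = 3.35691 × 10^-4.
Var(ȳ_srs) = (1 − 2890/30797)·1.565/2890 = 4.9070585 × 10^-4.
deff = (3.35691 × 10^-4) / (4.9070585 × 10^-4) = 0.6841.

0.6841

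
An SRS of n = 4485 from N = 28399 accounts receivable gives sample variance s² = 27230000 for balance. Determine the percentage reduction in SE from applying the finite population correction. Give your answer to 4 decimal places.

8.2355

f = n/N = 4485/28399 = 0.15792810.
SE_no-fpc = √(s²/n) = 77.918861; SE_fpc = √((1−f)s²/n) = 71.501835.
Ratio = √(1−f) = 0.91764476. Reduction = 100·(1 − 0.91764476) = 8.2355%.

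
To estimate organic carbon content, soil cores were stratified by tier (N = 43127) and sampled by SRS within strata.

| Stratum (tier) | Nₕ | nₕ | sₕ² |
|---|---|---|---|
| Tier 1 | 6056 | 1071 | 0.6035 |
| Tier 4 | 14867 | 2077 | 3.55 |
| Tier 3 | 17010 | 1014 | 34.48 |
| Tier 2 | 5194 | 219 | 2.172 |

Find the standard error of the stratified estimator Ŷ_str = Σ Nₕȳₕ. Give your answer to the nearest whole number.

Var(Ŷ_str) = Σₕ Nₕ²(1 − fₕ)sₕ²/nₕ.
Tier 1: 6056²·(1 − 1071/6056)·0.6035/1071 = 17011.352.
Tier 4: 14867²·(1 − 2077/14867)·3.55/2077 = 325001.78.
Tier 3: 17010²·(1 − 1014/17010)·34.48/1014 = 9.2522 × 10^6.
Tier 2: 5194²·(1 − 219/5194)·2.172/219 = 256277.65.
Sum = 9.8504908 × 10^6.
SE = √(9.8504908 × 10^6) = 3139.

3139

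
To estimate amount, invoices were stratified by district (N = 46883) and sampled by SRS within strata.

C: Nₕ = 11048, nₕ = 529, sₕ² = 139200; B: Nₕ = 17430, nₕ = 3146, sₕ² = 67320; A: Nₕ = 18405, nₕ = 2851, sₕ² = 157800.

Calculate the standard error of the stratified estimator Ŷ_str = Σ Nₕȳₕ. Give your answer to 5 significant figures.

227490

Var(Ŷ_str) = Σₕ Nₕ²(1 − fₕ)sₕ²/nₕ.
C: 11048²·(1 − 529/11048)·139200/529 = 3.0580296 × 10^10.
B: 17430²·(1 − 3146/17430)·67320/3146 = 5.3276124 × 10^9.
A: 18405²·(1 − 2851/18405)·157800/2851 = 1.5844834 × 10^10.
Sum = 5.1752742 × 10^10.
SE = √(5.1752742 × 10^10) = 227490.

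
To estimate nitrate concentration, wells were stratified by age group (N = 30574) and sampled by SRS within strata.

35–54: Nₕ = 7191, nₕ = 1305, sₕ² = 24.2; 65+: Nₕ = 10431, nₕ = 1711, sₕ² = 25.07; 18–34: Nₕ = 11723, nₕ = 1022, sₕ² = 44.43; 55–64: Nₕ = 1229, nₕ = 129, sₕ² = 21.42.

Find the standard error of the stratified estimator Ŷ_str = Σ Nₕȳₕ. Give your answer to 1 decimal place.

Var(Ŷ_str) = Σₕ Nₕ²(1 − fₕ)sₕ²/nₕ.
35–54: 7191²·(1 − 1305/7191)·24.2/1305 = 784900.13.
65+: 10431²·(1 − 1711/10431)·25.07/1711 = 1.3327441 × 10^6.
18–34: 11723²·(1 − 1022/11723)·44.43/1022 = 5.4536661 × 10^6.
55–64: 1229²·(1 − 129/1229)·21.42/129 = 224478.28.
Sum = 7.7957886 × 10^6.
SE = √(7.7957886 × 10^6) = 2792.1.

2792.1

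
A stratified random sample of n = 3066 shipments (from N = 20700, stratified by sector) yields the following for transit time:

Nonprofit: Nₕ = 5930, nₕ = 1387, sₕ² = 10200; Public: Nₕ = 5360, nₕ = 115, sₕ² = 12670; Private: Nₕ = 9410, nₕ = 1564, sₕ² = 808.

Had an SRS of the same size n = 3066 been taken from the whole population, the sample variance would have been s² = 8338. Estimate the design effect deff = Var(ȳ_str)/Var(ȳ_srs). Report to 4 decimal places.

Var(ȳ_str) = Σ Wₕ²(1−fₕ)sₕ²/nₕ with Wₕ = Nₕ/20700:
  Nonprofit: (5930/20700)²·(1−1387/5930)·10200/1387 = 0.46236021
  Public: (5360/20700)²·(1−115/5360)·12670/115 = 7.228503
  Private: (9410/20700)²·(1−1564/9410)·808/1564 = 0.089016773
  → Var(ȳ_str) = 7.77988.
Var(ȳ_srs) = (1 − 3066/20700)·8338/3066 = 2.3167023.
deff = 7.77988 / 2.3167023 = 3.3582.

3.3582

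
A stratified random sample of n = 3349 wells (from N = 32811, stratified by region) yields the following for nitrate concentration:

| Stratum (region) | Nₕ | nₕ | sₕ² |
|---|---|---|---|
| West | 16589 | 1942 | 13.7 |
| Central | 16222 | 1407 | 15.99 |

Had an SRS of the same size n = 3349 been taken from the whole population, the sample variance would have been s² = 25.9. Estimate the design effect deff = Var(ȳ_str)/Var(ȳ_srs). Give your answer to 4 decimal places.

Var(ȳ_str) = Σ Wₕ²(1−fₕ)sₕ²/nₕ with Wₕ = Nₕ/32811:
  West: (16589/32811)²·(1−1942/16589)·13.7/1942 = 0.0015922135
  Central: (16222/32811)²·(1−1407/16222)·15.99/1407 = 0.0025370059
  → Var(ȳ_str) = 0.0041292194.
Var(ȳ_srs) = (1 − 3349/32811)·25.9/3349 = 0.0069442824.
deff = 0.0041292194 / 0.0069442824 = 0.5946.

0.5946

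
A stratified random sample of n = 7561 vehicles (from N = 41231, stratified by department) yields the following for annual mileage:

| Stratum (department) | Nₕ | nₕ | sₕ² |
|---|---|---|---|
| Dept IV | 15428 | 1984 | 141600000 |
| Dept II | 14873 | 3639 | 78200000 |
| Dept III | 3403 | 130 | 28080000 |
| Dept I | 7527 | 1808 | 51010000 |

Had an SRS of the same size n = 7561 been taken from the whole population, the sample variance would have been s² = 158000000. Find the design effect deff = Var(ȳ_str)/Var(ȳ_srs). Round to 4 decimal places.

Var(ȳ_str) = Σ Wₕ²(1−fₕ)sₕ²/nₕ with Wₕ = Nₕ/41231:
  Dept IV: (15428/41231)²·(1−1984/15428)·141600000/1984 = 8707.8709
  Dept II: (14873/41231)²·(1−3639/14873)·78200000/3639 = 2112.078
  Dept III: (3403/41231)²·(1−130/3403)·28080000/130 = 1415.1875
  Dept I: (7527/41231)²·(1−1808/7527)·51010000/1808 = 714.416
  → Var(ȳ_str) = 12949.552.
Var(ȳ_srs) = (1 − 7561/41231)·158000000/7561 = 17064.639.
deff = 12949.552 / 17064.639 = 0.7589.

0.7589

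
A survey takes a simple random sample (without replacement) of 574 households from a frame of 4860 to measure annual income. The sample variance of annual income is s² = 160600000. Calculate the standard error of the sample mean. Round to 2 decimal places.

496.74

Under SRS without replacement, Var(ȳ) = (1 − f)·s²/n with f = n/N = 574/4860 = 0.11810700.
Var(ȳ) = (1 − 0.11810700)·160600000/574 = 0.88189300·279790.94 = 246745.67.
SE(ȳ) = √(246745.67) = 496.74.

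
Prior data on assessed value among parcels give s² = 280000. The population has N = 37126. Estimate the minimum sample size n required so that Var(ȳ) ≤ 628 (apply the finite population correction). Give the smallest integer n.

441

Without fpc, n₀ = s²/D = 280000/628 = 445.8599.
With fpc, (1 − n/N)·s²/n ≤ D requires n ≥ n₀/(1 + n₀/N) = 445.8599/(1 + 445.8599/37126) = 440.5689.
Rounding up, n = 441.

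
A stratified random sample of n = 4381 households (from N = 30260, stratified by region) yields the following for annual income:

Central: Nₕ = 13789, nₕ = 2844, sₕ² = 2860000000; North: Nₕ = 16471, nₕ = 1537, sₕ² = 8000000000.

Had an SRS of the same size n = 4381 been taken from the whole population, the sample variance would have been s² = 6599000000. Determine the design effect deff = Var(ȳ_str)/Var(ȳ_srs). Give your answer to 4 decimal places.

Var(ȳ_str) = Σ Wₕ²(1−fₕ)sₕ²/nₕ with Wₕ = Nₕ/30260:
  Central: (13789/30260)²·(1−2844/13789)·2860000000/2844 = 165747.56
  North: (16471/30260)²·(1−1537/16471)·8000000000/1537 = 1.3982164 × 10^6
  → Var(ȳ_str) = 1.563964 × 10^6.
Var(ȳ_srs) = (1 − 4381/30260)·6599000000/4381 = 1.2882004 × 10^6.
deff = (1.563964 × 10^6) / (1.2882004 × 10^6) = 1.2141.

1.2141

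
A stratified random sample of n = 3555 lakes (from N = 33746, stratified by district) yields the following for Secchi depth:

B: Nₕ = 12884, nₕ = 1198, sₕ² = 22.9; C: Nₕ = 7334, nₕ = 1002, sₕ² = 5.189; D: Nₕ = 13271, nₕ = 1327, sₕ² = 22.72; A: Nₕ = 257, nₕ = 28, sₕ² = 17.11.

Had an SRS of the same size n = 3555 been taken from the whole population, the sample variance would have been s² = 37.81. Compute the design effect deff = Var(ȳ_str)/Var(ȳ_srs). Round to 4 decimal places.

Var(ȳ_str) = Σ Wₕ²(1−fₕ)sₕ²/nₕ with Wₕ = Nₕ/33746:
  B: (12884/33746)²·(1−1198/12884)·22.9/1198 = 0.0025272643
  C: (7334/33746)²·(1−1002/7334)·5.189/1002 = 2.1118018 × 10^-4
  D: (13271/33746)²·(1−1327/13271)·22.72/1327 = 0.0023831218
  A: (257/33746)²·(1−28/257)·17.11/28 = 3.158028 × 10^-5
  → Var(ȳ_str) = 0.0051531466.
Var(ȳ_srs) = (1 − 3555/33746)·37.81/3555 = 0.0095152952.
deff = 0.0051531466 / 0.0095152952 = 0.5416.

0.5416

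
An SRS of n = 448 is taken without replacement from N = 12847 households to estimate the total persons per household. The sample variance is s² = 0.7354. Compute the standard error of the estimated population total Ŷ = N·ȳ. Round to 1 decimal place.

Var(Ŷ) = N²·Var(ȳ) = N²·(1 − n/N)·s²/n.
f = 448/12847 = 0.03487195; Var(ȳ) = 0.96512805·0.7354/448 = 0.0015842749.
Var(Ŷ) = 12847² · 0.0015842749 = 261477.3.
SE(Ŷ) = √(261477.3) = 511.3.

511.3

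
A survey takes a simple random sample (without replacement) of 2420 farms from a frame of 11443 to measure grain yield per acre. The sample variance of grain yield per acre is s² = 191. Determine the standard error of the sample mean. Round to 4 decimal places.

Under SRS without replacement, Var(ȳ) = (1 − f)·s²/n with f = n/N = 2420/11443 = 0.21148300.
Var(ȳ) = (1 − 0.21148300)·191/2420 = 0.78851700·0.07892562 = 0.062234193.
SE(ȳ) = √(0.062234193) = 0.2495.

0.2495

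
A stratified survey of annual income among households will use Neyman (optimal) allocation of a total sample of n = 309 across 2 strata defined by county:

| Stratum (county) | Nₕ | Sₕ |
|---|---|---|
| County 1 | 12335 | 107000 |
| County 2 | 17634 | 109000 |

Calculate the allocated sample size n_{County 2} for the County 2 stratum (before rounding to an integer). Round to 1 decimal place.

Neyman allocation: nₕ = n·NₕSₕ / Σⱼ NⱼSⱼ.
Σ NⱼSⱼ = 12335·107000 + 17634·109000 = 3.241951 × 10^9.
n_{County 2} = 309·17634·109000 / (3.241951 × 10^9) = 183.2.

183.2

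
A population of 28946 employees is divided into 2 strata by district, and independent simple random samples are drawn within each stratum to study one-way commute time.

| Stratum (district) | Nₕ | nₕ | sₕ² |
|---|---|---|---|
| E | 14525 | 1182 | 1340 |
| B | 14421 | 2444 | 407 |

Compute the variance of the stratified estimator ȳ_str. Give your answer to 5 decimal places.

0.29656

Var(ȳ_str) = Σₕ Wₕ²(1 − fₕ)sₕ²/nₕ with Wₕ = Nₕ/N, N = 28946.
E: Wₕ = 0.50179645; term = 0.50179645²·(1 − 0.08137694)·1340/1182 = 0.26222847.
B: Wₕ = 0.49820355; term = 0.49820355²·(1 − 0.16947507)·407/2444 = 0.034328871.
Sum = 0.29655734.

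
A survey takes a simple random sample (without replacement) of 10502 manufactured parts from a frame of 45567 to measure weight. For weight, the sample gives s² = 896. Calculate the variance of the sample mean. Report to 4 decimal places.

0.0657

Under SRS without replacement, Var(ȳ) = (1 − f)·s²/n with f = n/N = 10502/45567 = 0.23047381.
Var(ȳ) = (1 − 0.23047381)·896/10502 = 0.76952619·0.085317082 = 0.06565373.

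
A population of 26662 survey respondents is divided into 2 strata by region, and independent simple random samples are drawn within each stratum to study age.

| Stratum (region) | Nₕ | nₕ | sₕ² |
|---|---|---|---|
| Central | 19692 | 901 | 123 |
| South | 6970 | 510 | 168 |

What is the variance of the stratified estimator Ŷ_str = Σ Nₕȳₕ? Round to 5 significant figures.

Var(Ŷ_str) = Σₕ Nₕ²(1 − fₕ)sₕ²/nₕ.
Central: 19692²·(1 − 901/19692)·123/901 = 5.0514963 × 10^7.
South: 6970²·(1 − 510/6970)·168/510 = 1.483216 × 10^7.
Sum = 6.5347123 × 10^7.

6.5347 × 10^7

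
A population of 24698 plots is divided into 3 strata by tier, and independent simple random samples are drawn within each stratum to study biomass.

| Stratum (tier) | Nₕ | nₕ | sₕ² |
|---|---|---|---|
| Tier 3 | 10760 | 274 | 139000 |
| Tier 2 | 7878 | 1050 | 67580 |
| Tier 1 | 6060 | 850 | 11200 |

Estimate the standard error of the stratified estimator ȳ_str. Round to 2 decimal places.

10.01

Var(ȳ_str) = Σₕ Wₕ²(1 − fₕ)sₕ²/nₕ with Wₕ = Nₕ/N, N = 24698.
Tier 3: Wₕ = 0.43566281; term = 0.43566281²·(1 − 0.02546468)·139000/274 = 93.834553.
Tier 2: Wₕ = 0.31897320; term = 0.31897320²·(1 − 0.13328256)·67580/1050 = 5.6756395.
Tier 1: Wₕ = 0.24536400; term = 0.24536400²·(1 − 0.14026403)·11200/850 = 0.68200235.
Sum = 100.19219.
SE = √(100.19219) = 10.01.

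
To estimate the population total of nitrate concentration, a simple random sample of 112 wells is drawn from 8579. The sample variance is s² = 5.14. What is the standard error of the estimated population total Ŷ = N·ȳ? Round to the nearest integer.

Var(Ŷ) = N²·Var(ȳ) = N²·(1 − n/N)·s²/n.
f = 112/8579 = 0.01305513; Var(ȳ) = 0.98694487·5.14/112 = 0.04529372.
Var(Ŷ) = 8579² · 0.04529372 = 3.3335834 × 10^6.
SE(Ŷ) = √(3.3335834 × 10^6) = 1826.

1826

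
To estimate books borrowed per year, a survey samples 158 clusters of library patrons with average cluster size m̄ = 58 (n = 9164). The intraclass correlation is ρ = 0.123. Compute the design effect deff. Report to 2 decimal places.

8.01

deff = 1 + (58 − 1)·0.123 = 1 + 7.011 = 8.011.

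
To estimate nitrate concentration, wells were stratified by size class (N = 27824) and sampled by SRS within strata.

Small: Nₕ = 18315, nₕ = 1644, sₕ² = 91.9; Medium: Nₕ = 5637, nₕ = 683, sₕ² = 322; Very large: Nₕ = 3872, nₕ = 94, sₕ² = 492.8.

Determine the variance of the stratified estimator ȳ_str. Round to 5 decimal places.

Var(ȳ_str) = Σₕ Wₕ²(1 − fₕ)sₕ²/nₕ with Wₕ = Nₕ/N, N = 27824.
Small: Wₕ = 0.65824468; term = 0.65824468²·(1 − 0.08976249)·91.9/1644 = 0.022046677.
Medium: Wₕ = 0.20259488; term = 0.20259488²·(1 − 0.12116374)·322/683 = 0.017005918.
Very large: Wₕ = 0.13916044; term = 0.13916044²·(1 − 0.02427686)·492.8/94 = 0.099060615.
Sum = 0.13811321.

0.13811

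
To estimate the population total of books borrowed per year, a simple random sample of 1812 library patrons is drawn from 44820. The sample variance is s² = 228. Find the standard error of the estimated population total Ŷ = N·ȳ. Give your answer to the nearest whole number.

Var(Ŷ) = N²·Var(ȳ) = N²·(1 − n/N)·s²/n.
f = 1812/44820 = 0.04042838; Var(ȳ) = 0.95957162·228/1812 = 0.1207408.
Var(Ŷ) = 44820² · 0.1207408 = 2.4254803 × 10^8.
SE(Ŷ) = √(2.4254803 × 10^8) = 15574.

15574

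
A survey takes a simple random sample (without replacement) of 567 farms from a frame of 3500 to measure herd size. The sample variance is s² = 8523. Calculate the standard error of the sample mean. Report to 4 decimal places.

Under SRS without replacement, Var(ȳ) = (1 − f)·s²/n with f = n/N = 567/3500 = 0.16200000.
Var(ȳ) = (1 − 0.16200000)·8523/567 = 0.83800000·15.031746 = 12.596603.
SE(ȳ) = √(12.596603) = 3.5492.

3.5492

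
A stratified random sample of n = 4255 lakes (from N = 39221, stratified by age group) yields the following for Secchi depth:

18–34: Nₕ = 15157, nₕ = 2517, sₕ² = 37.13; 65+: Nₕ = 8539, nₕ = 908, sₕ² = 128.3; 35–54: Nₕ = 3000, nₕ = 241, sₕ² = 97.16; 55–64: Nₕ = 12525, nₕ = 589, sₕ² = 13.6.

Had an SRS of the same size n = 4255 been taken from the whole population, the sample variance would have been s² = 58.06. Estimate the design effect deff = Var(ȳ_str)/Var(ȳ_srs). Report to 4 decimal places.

Var(ȳ_str) = Σ Wₕ²(1−fₕ)sₕ²/nₕ with Wₕ = Nₕ/39221:
  18–34: (15157/39221)²·(1−2517/15157)·37.13/2517 = 0.0018372351
  65+: (8539/39221)²·(1−908/8539)·128.3/908 = 0.0059853831
  35–54: (3000/39221)²·(1−241/3000)·97.16/241 = 0.0021692325
  55–64: (12525/39221)²·(1−589/12525)·13.6/589 = 0.0022439999
  → Var(ȳ_str) = 0.012235851.
Var(ȳ_srs) = (1 − 4255/39221)·58.06/4255 = 0.012164794.
deff = 0.012235851 / 0.012164794 = 1.0058.

1.0058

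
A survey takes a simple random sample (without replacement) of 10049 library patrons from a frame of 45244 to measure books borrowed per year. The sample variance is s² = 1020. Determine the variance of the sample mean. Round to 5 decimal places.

Under SRS without replacement, Var(ȳ) = (1 − f)·s²/n with f = n/N = 10049/45244 = 0.22210680.
Var(ȳ) = (1 − 0.22210680)·1020/10049 = 0.77789320·0.10150264 = 0.078958211.

0.07896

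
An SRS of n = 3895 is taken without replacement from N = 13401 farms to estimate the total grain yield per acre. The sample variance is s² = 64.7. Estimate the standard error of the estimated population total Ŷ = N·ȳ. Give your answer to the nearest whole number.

1455

Var(Ŷ) = N²·Var(ȳ) = N²·(1 − n/N)·s²/n.
f = 3895/13401 = 0.29064995; Var(ȳ) = 0.70935005·64.7/3895 = 0.011783042.
Var(Ŷ) = 13401² · 0.011783042 = 2.1160788 × 10^6.
SE(Ŷ) = √(2.1160788 × 10^6) = 1455.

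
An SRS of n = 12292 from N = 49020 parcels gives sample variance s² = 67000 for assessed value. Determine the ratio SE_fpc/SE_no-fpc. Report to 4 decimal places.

0.8656

f = n/N = 12292/49020 = 0.25075479.
SE_no-fpc = √(s²/n) = 2.3346733; SE_fpc = √((1−f)s²/n) = 2.0208688.
Ratio = √(1−f) = 0.86558951.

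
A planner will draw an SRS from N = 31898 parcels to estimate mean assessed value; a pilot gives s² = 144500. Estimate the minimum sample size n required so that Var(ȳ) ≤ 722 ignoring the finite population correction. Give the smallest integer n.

Without fpc, n₀ = s²/D = 144500/722 = 200.1385.
Rounding up, n = 201.

201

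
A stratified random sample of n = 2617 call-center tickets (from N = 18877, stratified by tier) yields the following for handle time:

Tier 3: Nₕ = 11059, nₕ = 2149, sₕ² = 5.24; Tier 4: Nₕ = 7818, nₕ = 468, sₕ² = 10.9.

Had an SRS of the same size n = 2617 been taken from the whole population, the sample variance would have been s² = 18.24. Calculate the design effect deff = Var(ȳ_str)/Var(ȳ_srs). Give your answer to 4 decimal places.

Var(ȳ_str) = Σ Wₕ²(1−fₕ)sₕ²/nₕ with Wₕ = Nₕ/18877:
  Tier 3: (11059/18877)²·(1−2149/11059)·5.24/2149 = 6.7425237 × 10^-4
  Tier 4: (7818/18877)²·(1−468/7818)·10.9/468 = 0.0037557588
  → Var(ȳ_str) = 0.0044300112.
Var(ȳ_srs) = (1 − 2617/18877)·18.24/2617 = 0.0060035575.
deff = 0.0044300112 / 0.0060035575 = 0.7379.

0.7379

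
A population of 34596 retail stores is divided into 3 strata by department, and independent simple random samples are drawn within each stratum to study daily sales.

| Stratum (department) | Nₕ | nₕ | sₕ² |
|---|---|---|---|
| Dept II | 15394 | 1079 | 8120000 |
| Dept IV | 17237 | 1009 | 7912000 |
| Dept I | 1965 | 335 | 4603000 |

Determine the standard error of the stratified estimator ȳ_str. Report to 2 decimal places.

57.05

Var(ȳ_str) = Σₕ Wₕ²(1 − fₕ)sₕ²/nₕ with Wₕ = Nₕ/N, N = 34596.
Dept II: Wₕ = 0.44496474; term = 0.44496474²·(1 − 0.07009224)·8120000/1079 = 1385.561.
Dept IV: Wₕ = 0.49823679; term = 0.49823679²·(1 − 0.05853687)·7912000/1009 = 1832.6098.
Dept I: Wₕ = 0.05679847; term = 0.05679847²·(1 − 0.17048346)·4603000/335 = 36.770078.
Sum = 3254.9409.
SE = √(3254.9409) = 57.05.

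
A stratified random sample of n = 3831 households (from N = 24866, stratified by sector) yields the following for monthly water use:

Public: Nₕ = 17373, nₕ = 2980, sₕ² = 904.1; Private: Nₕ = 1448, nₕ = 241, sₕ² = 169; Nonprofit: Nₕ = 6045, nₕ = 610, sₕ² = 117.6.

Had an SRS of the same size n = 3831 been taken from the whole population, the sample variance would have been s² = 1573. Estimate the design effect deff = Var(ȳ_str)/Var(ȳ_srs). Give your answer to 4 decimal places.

Var(ȳ_str) = Σ Wₕ²(1−fₕ)sₕ²/nₕ with Wₕ = Nₕ/24866:
  Public: (17373/24866)²·(1−2980/17373)·904.1/2980 = 0.1226915
  Private: (1448/24866)²·(1−241/1448)·169/241 = 0.0019821368
  Nonprofit: (6045/24866)²·(1−610/6045)·117.6/610 = 0.010243809
  → Var(ȳ_str) = 0.13491745.
Var(ȳ_srs) = (1 − 3831/24866)·1573/3831 = 0.34733869.
deff = 0.13491745 / 0.34733869 = 0.3884.

0.3884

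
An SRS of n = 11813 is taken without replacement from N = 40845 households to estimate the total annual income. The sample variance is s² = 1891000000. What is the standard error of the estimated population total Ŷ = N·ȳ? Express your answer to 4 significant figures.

Var(Ŷ) = N²·Var(ȳ) = N²·(1 − n/N)·s²/n.
f = 11813/40845 = 0.28921533; Var(ȳ) = 0.71078467·1891000000/11813 = 113780.9.
Var(Ŷ) = 40845² · 113780.9 = 1.8982227 × 10^14.
SE(Ŷ) = √(1.8982227 × 10^14) = 1.378 × 10^7.

1.378 × 10^7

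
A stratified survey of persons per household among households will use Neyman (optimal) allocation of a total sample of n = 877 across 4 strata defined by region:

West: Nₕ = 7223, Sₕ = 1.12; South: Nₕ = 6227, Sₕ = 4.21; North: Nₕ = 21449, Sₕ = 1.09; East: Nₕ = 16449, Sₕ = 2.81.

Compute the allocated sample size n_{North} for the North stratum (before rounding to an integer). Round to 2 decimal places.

197.33

Neyman allocation: nₕ = n·NₕSₕ / Σⱼ NⱼSⱼ.
Σ NⱼSⱼ = 7223·1.12 + 6227·4.21 + 21449·1.09 + 16449·2.81 = 103906.53.
n_{North} = 877·21449·1.09 / 103906.53 = 197.33.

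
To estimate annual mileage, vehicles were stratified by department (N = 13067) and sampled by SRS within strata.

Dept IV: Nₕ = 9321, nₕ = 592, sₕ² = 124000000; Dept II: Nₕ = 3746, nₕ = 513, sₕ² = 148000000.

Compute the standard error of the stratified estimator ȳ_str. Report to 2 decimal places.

346.80

Var(ȳ_str) = Σₕ Wₕ²(1 − fₕ)sₕ²/nₕ with Wₕ = Nₕ/N, N = 13067.
Dept IV: Wₕ = 0.71332364; term = 0.71332364²·(1 − 0.06351250)·124000000/592 = 99810.262.
Dept II: Wₕ = 0.28667636; term = 0.28667636²·(1 − 0.13694608)·148000000/513 = 20462.846.
Sum = 120273.11.
SE = √(120273.11) = 346.80.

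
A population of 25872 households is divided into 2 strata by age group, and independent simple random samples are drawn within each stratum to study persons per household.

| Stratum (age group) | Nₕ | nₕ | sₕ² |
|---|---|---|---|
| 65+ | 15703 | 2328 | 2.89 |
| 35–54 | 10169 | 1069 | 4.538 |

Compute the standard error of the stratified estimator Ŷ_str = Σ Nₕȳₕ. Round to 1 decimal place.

808.4

Var(Ŷ_str) = Σₕ Nₕ²(1 − fₕ)sₕ²/nₕ.
65+: 15703²·(1 − 2328/15703)·2.89/2328 = 260730.17.
35–54: 10169²·(1 − 1069/10169)·4.538/1069 = 392831.61.
Sum = 653561.78.
SE = √(653561.78) = 808.4.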